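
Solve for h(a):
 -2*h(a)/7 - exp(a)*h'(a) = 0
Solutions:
 h(a) = C1*exp(2*exp(-a)/7)


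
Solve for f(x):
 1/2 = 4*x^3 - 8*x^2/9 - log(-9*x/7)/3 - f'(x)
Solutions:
 f(x) = C1 + x^4 - 8*x^3/27 - x*log(-x)/3 + x*(-log(3) - 1/6 + log(21)/3)


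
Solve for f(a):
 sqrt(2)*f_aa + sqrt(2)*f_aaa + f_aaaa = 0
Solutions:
 f(a) = C1 + C2*a + (C3*sin(sqrt(2)*a*sqrt(-1 + 2*sqrt(2))/2) + C4*cos(sqrt(2)*a*sqrt(-1 + 2*sqrt(2))/2))*exp(-sqrt(2)*a/2)


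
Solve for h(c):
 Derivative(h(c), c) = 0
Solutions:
 h(c) = C1


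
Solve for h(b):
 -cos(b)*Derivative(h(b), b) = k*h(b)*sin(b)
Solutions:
 h(b) = C1*exp(k*log(cos(b)))


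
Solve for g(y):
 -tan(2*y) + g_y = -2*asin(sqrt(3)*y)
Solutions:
 g(y) = C1 - 2*y*asin(sqrt(3)*y) - 2*sqrt(3)*sqrt(1 - 3*y^2)/3 - log(cos(2*y))/2


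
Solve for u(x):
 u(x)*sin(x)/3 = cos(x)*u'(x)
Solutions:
 u(x) = C1/cos(x)^(1/3)


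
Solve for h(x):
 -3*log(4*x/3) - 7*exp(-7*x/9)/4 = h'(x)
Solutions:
 h(x) = C1 - 3*x*log(x) + 3*x*(-2*log(2) + 1 + log(3)) + 9*exp(-7*x/9)/4


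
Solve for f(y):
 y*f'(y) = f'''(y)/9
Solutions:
 f(y) = C1 + Integral(C2*airyai(3^(2/3)*y) + C3*airybi(3^(2/3)*y), y)


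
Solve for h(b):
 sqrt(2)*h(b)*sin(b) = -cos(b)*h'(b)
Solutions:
 h(b) = C1*cos(b)^(sqrt(2))


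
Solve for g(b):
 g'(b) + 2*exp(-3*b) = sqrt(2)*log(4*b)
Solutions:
 g(b) = C1 + sqrt(2)*b*log(b) + sqrt(2)*b*(-1 + 2*log(2)) + 2*exp(-3*b)/3


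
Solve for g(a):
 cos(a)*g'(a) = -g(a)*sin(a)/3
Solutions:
 g(a) = C1*cos(a)^(1/3)


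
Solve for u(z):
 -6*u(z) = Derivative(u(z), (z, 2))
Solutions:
 u(z) = C1*sin(sqrt(6)*z) + C2*cos(sqrt(6)*z)


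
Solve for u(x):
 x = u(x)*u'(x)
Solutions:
 u(x) = -sqrt(C1 + x^2)
 u(x) = sqrt(C1 + x^2)


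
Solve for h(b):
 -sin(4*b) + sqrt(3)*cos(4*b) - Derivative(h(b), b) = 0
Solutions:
 h(b) = C1 + sqrt(3)*sin(4*b)/4 + cos(4*b)/4


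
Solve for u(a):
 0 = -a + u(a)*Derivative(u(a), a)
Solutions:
 u(a) = -sqrt(C1 + a^2)
 u(a) = sqrt(C1 + a^2)


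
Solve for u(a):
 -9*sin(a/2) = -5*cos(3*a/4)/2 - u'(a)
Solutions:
 u(a) = C1 - 10*sin(3*a/4)/3 - 18*cos(a/2)


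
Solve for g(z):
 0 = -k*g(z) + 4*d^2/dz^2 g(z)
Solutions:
 g(z) = C1*exp(-sqrt(k)*z/2) + C2*exp(sqrt(k)*z/2)


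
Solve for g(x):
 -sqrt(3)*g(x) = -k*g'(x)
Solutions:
 g(x) = C1*exp(sqrt(3)*x/k)


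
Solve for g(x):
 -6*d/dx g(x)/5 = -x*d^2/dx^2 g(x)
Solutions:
 g(x) = C1 + C2*x^(11/5)


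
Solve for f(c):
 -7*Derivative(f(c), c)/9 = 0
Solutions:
 f(c) = C1


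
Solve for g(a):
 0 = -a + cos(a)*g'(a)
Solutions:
 g(a) = C1 + Integral(a/cos(a), a)


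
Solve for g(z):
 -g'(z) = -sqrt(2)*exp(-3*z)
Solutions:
 g(z) = C1 - sqrt(2)*exp(-3*z)/3


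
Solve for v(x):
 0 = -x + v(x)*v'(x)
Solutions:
 v(x) = -sqrt(C1 + x^2)
 v(x) = sqrt(C1 + x^2)


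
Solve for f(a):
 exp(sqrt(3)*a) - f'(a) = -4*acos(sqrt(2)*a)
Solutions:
 f(a) = C1 + 4*a*acos(sqrt(2)*a) - 2*sqrt(2)*sqrt(1 - 2*a^2) + sqrt(3)*exp(sqrt(3)*a)/3


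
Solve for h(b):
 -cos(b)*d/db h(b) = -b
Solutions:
 h(b) = C1 + Integral(b/cos(b), b)


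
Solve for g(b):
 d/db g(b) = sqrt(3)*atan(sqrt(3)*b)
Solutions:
 g(b) = C1 + sqrt(3)*(b*atan(sqrt(3)*b) - sqrt(3)*log(3*b^2 + 1)/6)


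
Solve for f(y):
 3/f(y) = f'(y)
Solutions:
 f(y) = -sqrt(C1 + 6*y)
 f(y) = sqrt(C1 + 6*y)


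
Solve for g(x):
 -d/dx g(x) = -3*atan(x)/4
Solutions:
 g(x) = C1 + 3*x*atan(x)/4 - 3*log(x^2 + 1)/8


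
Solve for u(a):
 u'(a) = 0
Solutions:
 u(a) = C1


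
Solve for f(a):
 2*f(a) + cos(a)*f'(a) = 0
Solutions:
 f(a) = C1*(sin(a) - 1)/(sin(a) + 1)


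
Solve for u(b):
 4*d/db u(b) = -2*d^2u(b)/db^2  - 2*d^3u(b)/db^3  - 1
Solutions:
 u(b) = C1 - b/4 + (C2*sin(sqrt(7)*b/2) + C3*cos(sqrt(7)*b/2))*exp(-b/2)


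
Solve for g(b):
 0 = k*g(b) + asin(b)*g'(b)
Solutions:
 g(b) = C1*exp(-k*Integral(1/asin(b), b))


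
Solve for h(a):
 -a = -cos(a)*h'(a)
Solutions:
 h(a) = C1 + Integral(a/cos(a), a)


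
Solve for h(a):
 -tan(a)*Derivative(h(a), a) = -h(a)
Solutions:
 h(a) = C1*sin(a)


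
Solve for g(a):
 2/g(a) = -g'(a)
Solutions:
 g(a) = -sqrt(C1 - 4*a)
 g(a) = sqrt(C1 - 4*a)


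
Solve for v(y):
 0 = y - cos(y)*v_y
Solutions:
 v(y) = C1 + Integral(y/cos(y), y)


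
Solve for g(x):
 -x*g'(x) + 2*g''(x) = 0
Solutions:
 g(x) = C1 + C2*erfi(x/2)


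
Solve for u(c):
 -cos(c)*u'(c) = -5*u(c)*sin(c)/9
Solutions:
 u(c) = C1/cos(c)^(5/9)


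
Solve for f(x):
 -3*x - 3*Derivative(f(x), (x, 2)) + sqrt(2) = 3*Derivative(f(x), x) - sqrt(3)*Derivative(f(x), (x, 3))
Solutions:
 f(x) = C1 + C2*exp(x*(sqrt(3) + sqrt(3 + 4*sqrt(3)))/2) + C3*exp(x*(-sqrt(3 + 4*sqrt(3)) + sqrt(3))/2) - x^2/2 + sqrt(2)*x/3 + x


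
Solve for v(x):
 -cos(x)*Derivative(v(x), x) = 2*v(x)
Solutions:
 v(x) = C1*(sin(x) - 1)/(sin(x) + 1)


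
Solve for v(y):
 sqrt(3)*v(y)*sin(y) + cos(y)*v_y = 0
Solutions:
 v(y) = C1*cos(y)^(sqrt(3))


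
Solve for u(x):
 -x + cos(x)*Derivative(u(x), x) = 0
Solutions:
 u(x) = C1 + Integral(x/cos(x), x)


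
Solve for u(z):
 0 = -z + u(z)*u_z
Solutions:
 u(z) = -sqrt(C1 + z^2)
 u(z) = sqrt(C1 + z^2)


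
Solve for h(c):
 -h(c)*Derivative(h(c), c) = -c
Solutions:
 h(c) = -sqrt(C1 + c^2)
 h(c) = sqrt(C1 + c^2)


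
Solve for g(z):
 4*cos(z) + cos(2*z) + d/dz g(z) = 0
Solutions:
 g(z) = C1 - 4*sin(z) - sin(2*z)/2


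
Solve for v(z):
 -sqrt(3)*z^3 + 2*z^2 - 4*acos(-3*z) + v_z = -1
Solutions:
 v(z) = C1 + sqrt(3)*z^4/4 - 2*z^3/3 + 4*z*acos(-3*z) - z + 4*sqrt(1 - 9*z^2)/3


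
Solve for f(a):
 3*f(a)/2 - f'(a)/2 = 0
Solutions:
 f(a) = C1*exp(3*a)


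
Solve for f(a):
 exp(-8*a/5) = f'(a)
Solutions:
 f(a) = C1 - 5*exp(-8*a/5)/8


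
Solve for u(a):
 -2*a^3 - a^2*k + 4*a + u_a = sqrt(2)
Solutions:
 u(a) = C1 + a^4/2 + a^3*k/3 - 2*a^2 + sqrt(2)*a


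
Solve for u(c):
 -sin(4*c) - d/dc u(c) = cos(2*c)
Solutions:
 u(c) = C1 - sin(2*c)/2 + cos(4*c)/4


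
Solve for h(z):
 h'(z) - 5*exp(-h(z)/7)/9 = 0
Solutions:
 h(z) = 7*log(C1 + 5*z/63)


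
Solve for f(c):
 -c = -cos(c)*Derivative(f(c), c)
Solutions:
 f(c) = C1 + Integral(c/cos(c), c)


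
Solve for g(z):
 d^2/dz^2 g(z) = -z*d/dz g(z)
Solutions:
 g(z) = C1 + C2*erf(sqrt(2)*z/2)


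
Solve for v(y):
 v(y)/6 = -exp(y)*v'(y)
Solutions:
 v(y) = C1*exp(exp(-y)/6)


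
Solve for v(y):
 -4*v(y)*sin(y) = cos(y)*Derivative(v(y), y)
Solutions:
 v(y) = C1*cos(y)^4


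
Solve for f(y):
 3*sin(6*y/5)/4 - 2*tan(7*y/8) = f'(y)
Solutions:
 f(y) = C1 + 16*log(cos(7*y/8))/7 - 5*cos(6*y/5)/8


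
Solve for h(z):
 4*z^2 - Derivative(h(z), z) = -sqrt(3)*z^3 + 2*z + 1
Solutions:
 h(z) = C1 + sqrt(3)*z^4/4 + 4*z^3/3 - z^2 - z


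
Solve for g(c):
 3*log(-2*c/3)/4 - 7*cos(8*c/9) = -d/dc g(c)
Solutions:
 g(c) = C1 - 3*c*log(-c)/4 - 3*c*log(2)/4 + 3*c/4 + 3*c*log(3)/4 + 63*sin(8*c/9)/8


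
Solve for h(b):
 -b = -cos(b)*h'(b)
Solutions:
 h(b) = C1 + Integral(b/cos(b), b)


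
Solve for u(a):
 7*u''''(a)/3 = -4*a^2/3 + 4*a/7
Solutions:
 u(a) = C1 + C2*a + C3*a^2 + C4*a^3 - a^6/630 + a^5/490


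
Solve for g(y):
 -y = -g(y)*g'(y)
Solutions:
 g(y) = -sqrt(C1 + y^2)
 g(y) = sqrt(C1 + y^2)


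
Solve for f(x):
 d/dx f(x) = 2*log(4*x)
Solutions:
 f(x) = C1 + 2*x*log(x) - 2*x + x*log(16)


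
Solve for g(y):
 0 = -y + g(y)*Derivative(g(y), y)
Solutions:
 g(y) = -sqrt(C1 + y^2)
 g(y) = sqrt(C1 + y^2)


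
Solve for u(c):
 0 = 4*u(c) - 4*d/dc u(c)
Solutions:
 u(c) = C1*exp(c)


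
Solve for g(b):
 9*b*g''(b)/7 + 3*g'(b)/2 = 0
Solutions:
 g(b) = C1 + C2/b^(1/6)


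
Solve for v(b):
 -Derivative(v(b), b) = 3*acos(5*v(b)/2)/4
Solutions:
 Integral(1/acos(5*_y/2), (_y, v(b))) = C1 - 3*b/4


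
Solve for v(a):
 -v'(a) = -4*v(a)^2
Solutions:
 v(a) = -1/(C1 + 4*a)


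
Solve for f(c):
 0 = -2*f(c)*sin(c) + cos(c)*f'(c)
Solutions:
 f(c) = C1/cos(c)^2


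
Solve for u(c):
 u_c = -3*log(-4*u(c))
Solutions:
 Integral(1/(log(-_y) + 2*log(2)), (_y, u(c)))/3 = C1 - c


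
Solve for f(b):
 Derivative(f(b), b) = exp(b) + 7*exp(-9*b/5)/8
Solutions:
 f(b) = C1 + exp(b) - 35*exp(-9*b/5)/72


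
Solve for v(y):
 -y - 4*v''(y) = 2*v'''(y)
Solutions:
 v(y) = C1 + C2*y + C3*exp(-2*y) - y^3/24 + y^2/16


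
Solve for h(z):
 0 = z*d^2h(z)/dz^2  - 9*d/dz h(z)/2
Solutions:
 h(z) = C1 + C2*z^(11/2)


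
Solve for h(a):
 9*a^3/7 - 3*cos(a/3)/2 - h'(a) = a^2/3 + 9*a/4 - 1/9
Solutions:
 h(a) = C1 + 9*a^4/28 - a^3/9 - 9*a^2/8 + a/9 - 9*sin(a/3)/2


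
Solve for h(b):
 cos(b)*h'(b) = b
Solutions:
 h(b) = C1 + Integral(b/cos(b), b)


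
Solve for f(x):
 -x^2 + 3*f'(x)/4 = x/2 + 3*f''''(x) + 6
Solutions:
 f(x) = C1 + C4*exp(2^(1/3)*x/2) + 4*x^3/9 + x^2/3 + 8*x + (C2*sin(2^(1/3)*sqrt(3)*x/4) + C3*cos(2^(1/3)*sqrt(3)*x/4))*exp(-2^(1/3)*x/4)


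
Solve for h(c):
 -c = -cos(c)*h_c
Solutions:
 h(c) = C1 + Integral(c/cos(c), c)


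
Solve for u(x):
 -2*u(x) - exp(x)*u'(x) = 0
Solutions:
 u(x) = C1*exp(2*exp(-x))


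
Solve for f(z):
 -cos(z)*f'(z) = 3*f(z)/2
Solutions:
 f(z) = C1*(sin(z) - 1)^(3/4)/(sin(z) + 1)^(3/4)


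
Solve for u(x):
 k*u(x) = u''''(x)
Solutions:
 u(x) = C1*exp(-k^(1/4)*x) + C2*exp(k^(1/4)*x) + C3*exp(-I*k^(1/4)*x) + C4*exp(I*k^(1/4)*x)


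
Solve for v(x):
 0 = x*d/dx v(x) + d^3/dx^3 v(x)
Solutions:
 v(x) = C1 + Integral(C2*airyai(-x) + C3*airybi(-x), x)


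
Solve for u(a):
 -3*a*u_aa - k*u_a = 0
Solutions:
 u(a) = C1 + a^(1 - re(k)/3)*(C2*sin(log(a)*Abs(im(k))/3) + C3*cos(log(a)*im(k)/3))


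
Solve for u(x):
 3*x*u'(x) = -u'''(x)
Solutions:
 u(x) = C1 + Integral(C2*airyai(-3^(1/3)*x) + C3*airybi(-3^(1/3)*x), x)


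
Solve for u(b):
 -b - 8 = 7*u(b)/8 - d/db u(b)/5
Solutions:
 u(b) = C1*exp(35*b/8) - 8*b/7 - 2304/245


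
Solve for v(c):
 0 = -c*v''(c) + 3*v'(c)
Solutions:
 v(c) = C1 + C2*c^4


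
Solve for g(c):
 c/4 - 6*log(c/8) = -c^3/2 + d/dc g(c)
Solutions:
 g(c) = C1 + c^4/8 + c^2/8 - 6*c*log(c) + 6*c + 18*c*log(2)


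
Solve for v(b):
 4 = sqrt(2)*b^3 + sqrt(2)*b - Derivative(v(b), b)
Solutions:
 v(b) = C1 + sqrt(2)*b^4/4 + sqrt(2)*b^2/2 - 4*b


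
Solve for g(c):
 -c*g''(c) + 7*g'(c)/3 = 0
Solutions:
 g(c) = C1 + C2*c^(10/3)


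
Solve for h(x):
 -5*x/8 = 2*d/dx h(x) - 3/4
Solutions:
 h(x) = C1 - 5*x^2/32 + 3*x/8


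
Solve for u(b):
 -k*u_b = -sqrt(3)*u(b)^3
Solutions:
 u(b) = -sqrt(2)*sqrt(-k/(C1*k + sqrt(3)*b))/2
 u(b) = sqrt(2)*sqrt(-k/(C1*k + sqrt(3)*b))/2


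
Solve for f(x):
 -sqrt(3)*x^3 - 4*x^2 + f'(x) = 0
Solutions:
 f(x) = C1 + sqrt(3)*x^4/4 + 4*x^3/3


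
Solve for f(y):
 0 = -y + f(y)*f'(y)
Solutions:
 f(y) = -sqrt(C1 + y^2)
 f(y) = sqrt(C1 + y^2)


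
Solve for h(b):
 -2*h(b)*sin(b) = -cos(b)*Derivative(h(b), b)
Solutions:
 h(b) = C1/cos(b)^2


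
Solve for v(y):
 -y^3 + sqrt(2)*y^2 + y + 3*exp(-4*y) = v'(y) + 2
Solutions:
 v(y) = C1 - y^4/4 + sqrt(2)*y^3/3 + y^2/2 - 2*y - 3*exp(-4*y)/4


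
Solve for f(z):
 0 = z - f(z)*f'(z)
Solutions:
 f(z) = -sqrt(C1 + z^2)
 f(z) = sqrt(C1 + z^2)


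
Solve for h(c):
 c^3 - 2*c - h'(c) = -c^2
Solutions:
 h(c) = C1 + c^4/4 + c^3/3 - c^2


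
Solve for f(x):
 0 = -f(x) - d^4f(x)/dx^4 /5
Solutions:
 f(x) = (C1*sin(sqrt(2)*5^(1/4)*x/2) + C2*cos(sqrt(2)*5^(1/4)*x/2))*exp(-sqrt(2)*5^(1/4)*x/2) + (C3*sin(sqrt(2)*5^(1/4)*x/2) + C4*cos(sqrt(2)*5^(1/4)*x/2))*exp(sqrt(2)*5^(1/4)*x/2)


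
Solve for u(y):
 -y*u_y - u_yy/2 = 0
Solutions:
 u(y) = C1 + C2*erf(y)


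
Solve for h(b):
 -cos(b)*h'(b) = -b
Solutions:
 h(b) = C1 + Integral(b/cos(b), b)


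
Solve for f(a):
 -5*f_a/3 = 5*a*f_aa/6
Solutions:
 f(a) = C1 + C2/a


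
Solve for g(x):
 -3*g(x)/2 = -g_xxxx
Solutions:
 g(x) = C1*exp(-2^(3/4)*3^(1/4)*x/2) + C2*exp(2^(3/4)*3^(1/4)*x/2) + C3*sin(2^(3/4)*3^(1/4)*x/2) + C4*cos(2^(3/4)*3^(1/4)*x/2)


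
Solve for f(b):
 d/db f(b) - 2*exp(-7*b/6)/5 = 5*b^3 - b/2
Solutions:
 f(b) = C1 + 5*b^4/4 - b^2/4 - 12*exp(-7*b/6)/35


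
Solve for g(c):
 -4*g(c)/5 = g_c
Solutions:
 g(c) = C1*exp(-4*c/5)


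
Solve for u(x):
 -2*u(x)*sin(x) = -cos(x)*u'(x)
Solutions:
 u(x) = C1/cos(x)^2


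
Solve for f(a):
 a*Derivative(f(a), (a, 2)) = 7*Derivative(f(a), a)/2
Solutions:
 f(a) = C1 + C2*a^(9/2)


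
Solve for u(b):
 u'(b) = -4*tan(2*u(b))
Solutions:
 u(b) = -asin(C1*exp(-8*b))/2 + pi/2
 u(b) = asin(C1*exp(-8*b))/2


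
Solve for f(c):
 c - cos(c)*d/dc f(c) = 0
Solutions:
 f(c) = C1 + Integral(c/cos(c), c)


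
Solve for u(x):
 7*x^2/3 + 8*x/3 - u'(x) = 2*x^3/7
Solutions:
 u(x) = C1 - x^4/14 + 7*x^3/9 + 4*x^2/3


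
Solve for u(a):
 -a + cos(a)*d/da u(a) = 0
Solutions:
 u(a) = C1 + Integral(a/cos(a), a)


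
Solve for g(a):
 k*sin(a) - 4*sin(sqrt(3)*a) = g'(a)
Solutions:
 g(a) = C1 - k*cos(a) + 4*sqrt(3)*cos(sqrt(3)*a)/3


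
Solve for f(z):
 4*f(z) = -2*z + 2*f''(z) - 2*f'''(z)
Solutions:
 f(z) = C3*exp(-z) - z/2 + (C1*sin(z) + C2*cos(z))*exp(z)


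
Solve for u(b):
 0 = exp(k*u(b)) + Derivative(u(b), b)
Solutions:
 u(b) = Piecewise((log(1/(C1*k + b*k))/k, Ne(k, 0)), (nan, True))
 u(b) = Piecewise((C1 - b, Eq(k, 0)), (nan, True))


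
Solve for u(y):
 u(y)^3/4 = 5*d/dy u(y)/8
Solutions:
 u(y) = -sqrt(10)*sqrt(-1/(C1 + 2*y))/2
 u(y) = sqrt(10)*sqrt(-1/(C1 + 2*y))/2


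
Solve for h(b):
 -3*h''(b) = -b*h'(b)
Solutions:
 h(b) = C1 + C2*erfi(sqrt(6)*b/6)


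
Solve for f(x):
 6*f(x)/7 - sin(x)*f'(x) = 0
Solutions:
 f(x) = C1*(cos(x) - 1)^(3/7)/(cos(x) + 1)^(3/7)


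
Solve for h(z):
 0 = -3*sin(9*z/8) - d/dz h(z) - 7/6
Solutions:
 h(z) = C1 - 7*z/6 + 8*cos(9*z/8)/3


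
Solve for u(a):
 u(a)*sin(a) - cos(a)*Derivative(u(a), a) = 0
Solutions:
 u(a) = C1/cos(a)


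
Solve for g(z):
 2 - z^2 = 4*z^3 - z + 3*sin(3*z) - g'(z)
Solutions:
 g(z) = C1 + z^4 + z^3/3 - z^2/2 - 2*z - cos(3*z)


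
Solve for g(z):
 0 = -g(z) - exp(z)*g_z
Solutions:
 g(z) = C1*exp(exp(-z))


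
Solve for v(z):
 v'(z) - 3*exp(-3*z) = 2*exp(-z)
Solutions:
 v(z) = C1 - 2*exp(-z) - exp(-3*z)


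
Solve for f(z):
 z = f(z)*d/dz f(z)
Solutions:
 f(z) = -sqrt(C1 + z^2)
 f(z) = sqrt(C1 + z^2)


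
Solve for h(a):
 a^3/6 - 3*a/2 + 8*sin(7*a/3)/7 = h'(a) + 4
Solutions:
 h(a) = C1 + a^4/24 - 3*a^2/4 - 4*a - 24*cos(7*a/3)/49


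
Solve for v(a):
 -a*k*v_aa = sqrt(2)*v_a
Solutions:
 v(a) = C1 + a^(((re(k) - sqrt(2))*re(k) + im(k)^2)/(re(k)^2 + im(k)^2))*(C2*sin(sqrt(2)*log(a)*Abs(im(k))/(re(k)^2 + im(k)^2)) + C3*cos(sqrt(2)*log(a)*im(k)/(re(k)^2 + im(k)^2)))


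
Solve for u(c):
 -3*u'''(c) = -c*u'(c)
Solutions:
 u(c) = C1 + Integral(C2*airyai(3^(2/3)*c/3) + C3*airybi(3^(2/3)*c/3), c)


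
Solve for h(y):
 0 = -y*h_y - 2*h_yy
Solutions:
 h(y) = C1 + C2*erf(y/2)


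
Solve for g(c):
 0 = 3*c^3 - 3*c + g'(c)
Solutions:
 g(c) = C1 - 3*c^4/4 + 3*c^2/2


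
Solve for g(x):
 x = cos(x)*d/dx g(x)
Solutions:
 g(x) = C1 + Integral(x/cos(x), x)


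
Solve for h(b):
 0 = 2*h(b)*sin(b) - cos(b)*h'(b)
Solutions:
 h(b) = C1/cos(b)^2


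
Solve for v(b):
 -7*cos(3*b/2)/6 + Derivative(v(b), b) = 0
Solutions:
 v(b) = C1 + 7*sin(3*b/2)/9


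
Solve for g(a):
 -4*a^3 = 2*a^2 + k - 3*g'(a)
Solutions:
 g(a) = C1 + a^4/3 + 2*a^3/9 + a*k/3


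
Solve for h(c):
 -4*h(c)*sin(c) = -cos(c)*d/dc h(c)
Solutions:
 h(c) = C1/cos(c)^4


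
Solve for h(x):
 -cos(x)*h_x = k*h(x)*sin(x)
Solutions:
 h(x) = C1*exp(k*log(cos(x)))


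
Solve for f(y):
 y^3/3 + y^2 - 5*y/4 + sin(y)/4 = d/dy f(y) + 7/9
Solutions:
 f(y) = C1 + y^4/12 + y^3/3 - 5*y^2/8 - 7*y/9 - cos(y)/4


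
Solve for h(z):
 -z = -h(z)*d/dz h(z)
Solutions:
 h(z) = -sqrt(C1 + z^2)
 h(z) = sqrt(C1 + z^2)


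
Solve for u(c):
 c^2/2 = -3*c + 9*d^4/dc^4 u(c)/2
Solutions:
 u(c) = C1 + C2*c + C3*c^2 + C4*c^3 + c^6/3240 + c^5/180


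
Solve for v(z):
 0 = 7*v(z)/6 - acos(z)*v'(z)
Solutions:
 v(z) = C1*exp(7*Integral(1/acos(z), z)/6)


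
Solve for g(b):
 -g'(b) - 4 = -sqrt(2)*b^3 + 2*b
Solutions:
 g(b) = C1 + sqrt(2)*b^4/4 - b^2 - 4*b


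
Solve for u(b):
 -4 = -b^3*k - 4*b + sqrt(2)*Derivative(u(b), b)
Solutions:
 u(b) = C1 + sqrt(2)*b^4*k/8 + sqrt(2)*b^2 - 2*sqrt(2)*b


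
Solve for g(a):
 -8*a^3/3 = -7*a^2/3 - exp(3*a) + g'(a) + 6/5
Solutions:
 g(a) = C1 - 2*a^4/3 + 7*a^3/9 - 6*a/5 + exp(3*a)/3


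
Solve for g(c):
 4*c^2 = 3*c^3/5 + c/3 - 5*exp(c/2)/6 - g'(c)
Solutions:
 g(c) = C1 + 3*c^4/20 - 4*c^3/3 + c^2/6 - 5*exp(c/2)/3


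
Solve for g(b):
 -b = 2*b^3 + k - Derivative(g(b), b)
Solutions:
 g(b) = C1 + b^4/2 + b^2/2 + b*k


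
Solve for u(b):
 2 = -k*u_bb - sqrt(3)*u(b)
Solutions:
 u(b) = C1*exp(-3^(1/4)*b*sqrt(-1/k)) + C2*exp(3^(1/4)*b*sqrt(-1/k)) - 2*sqrt(3)/3


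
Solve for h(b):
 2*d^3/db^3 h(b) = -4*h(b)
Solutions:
 h(b) = C3*exp(-2^(1/3)*b) + (C1*sin(2^(1/3)*sqrt(3)*b/2) + C2*cos(2^(1/3)*sqrt(3)*b/2))*exp(2^(1/3)*b/2)


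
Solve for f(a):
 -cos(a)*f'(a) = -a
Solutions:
 f(a) = C1 + Integral(a/cos(a), a)


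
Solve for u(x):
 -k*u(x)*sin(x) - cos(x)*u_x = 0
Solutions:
 u(x) = C1*exp(k*log(cos(x)))


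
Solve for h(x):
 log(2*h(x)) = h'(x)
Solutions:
 -Integral(1/(log(_y) + log(2)), (_y, h(x))) = C1 - x


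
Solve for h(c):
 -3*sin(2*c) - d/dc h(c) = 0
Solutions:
 h(c) = C1 + 3*cos(2*c)/2


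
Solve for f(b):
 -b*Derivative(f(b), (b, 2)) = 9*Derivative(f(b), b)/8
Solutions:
 f(b) = C1 + C2/b^(1/8)


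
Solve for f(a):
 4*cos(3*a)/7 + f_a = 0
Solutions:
 f(a) = C1 - 4*sin(3*a)/21


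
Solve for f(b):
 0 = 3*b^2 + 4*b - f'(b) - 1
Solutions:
 f(b) = C1 + b^3 + 2*b^2 - b


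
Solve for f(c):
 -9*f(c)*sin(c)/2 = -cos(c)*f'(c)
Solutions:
 f(c) = C1/cos(c)^(9/2)


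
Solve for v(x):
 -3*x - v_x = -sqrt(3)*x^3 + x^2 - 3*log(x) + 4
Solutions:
 v(x) = C1 + sqrt(3)*x^4/4 - x^3/3 - 3*x^2/2 + 3*x*log(x) - 7*x


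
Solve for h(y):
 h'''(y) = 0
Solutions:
 h(y) = C1 + C2*y + C3*y^2


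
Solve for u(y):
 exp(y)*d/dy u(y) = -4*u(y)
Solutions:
 u(y) = C1*exp(4*exp(-y))


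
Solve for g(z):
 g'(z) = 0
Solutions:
 g(z) = C1


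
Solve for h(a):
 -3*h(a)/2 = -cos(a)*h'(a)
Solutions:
 h(a) = C1*(sin(a) + 1)^(3/4)/(sin(a) - 1)^(3/4)


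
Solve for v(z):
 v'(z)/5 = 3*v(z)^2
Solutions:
 v(z) = -1/(C1 + 15*z)


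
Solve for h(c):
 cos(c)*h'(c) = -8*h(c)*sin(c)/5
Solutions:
 h(c) = C1*cos(c)^(8/5)


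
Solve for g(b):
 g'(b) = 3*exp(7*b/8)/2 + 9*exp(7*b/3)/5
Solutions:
 g(b) = C1 + 12*exp(7*b/8)/7 + 27*exp(7*b/3)/35


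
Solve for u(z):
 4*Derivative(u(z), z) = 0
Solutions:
 u(z) = C1


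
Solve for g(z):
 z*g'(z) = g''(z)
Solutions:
 g(z) = C1 + C2*erfi(sqrt(2)*z/2)


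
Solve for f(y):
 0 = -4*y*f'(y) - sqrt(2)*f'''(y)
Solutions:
 f(y) = C1 + Integral(C2*airyai(-sqrt(2)*y) + C3*airybi(-sqrt(2)*y), y)


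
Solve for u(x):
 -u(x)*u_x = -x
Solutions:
 u(x) = -sqrt(C1 + x^2)
 u(x) = sqrt(C1 + x^2)


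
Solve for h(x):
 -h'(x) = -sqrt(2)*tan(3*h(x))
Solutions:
 h(x) = -asin(C1*exp(3*sqrt(2)*x))/3 + pi/3
 h(x) = asin(C1*exp(3*sqrt(2)*x))/3


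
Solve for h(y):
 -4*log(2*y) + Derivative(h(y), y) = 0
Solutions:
 h(y) = C1 + 4*y*log(y) - 4*y + y*log(16)


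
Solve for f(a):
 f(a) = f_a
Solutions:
 f(a) = C1*exp(a)


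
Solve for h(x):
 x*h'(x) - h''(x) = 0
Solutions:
 h(x) = C1 + C2*erfi(sqrt(2)*x/2)


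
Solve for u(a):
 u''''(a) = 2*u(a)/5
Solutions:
 u(a) = C1*exp(-2^(1/4)*5^(3/4)*a/5) + C2*exp(2^(1/4)*5^(3/4)*a/5) + C3*sin(2^(1/4)*5^(3/4)*a/5) + C4*cos(2^(1/4)*5^(3/4)*a/5)


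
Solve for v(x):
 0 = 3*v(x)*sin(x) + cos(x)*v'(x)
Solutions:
 v(x) = C1*cos(x)^3


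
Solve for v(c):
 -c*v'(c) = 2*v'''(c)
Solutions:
 v(c) = C1 + Integral(C2*airyai(-2^(2/3)*c/2) + C3*airybi(-2^(2/3)*c/2), c)


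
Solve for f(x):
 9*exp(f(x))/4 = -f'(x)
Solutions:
 f(x) = log(1/(C1 + 9*x)) + 2*log(2)


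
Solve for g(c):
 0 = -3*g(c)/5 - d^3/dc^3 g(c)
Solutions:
 g(c) = C3*exp(-3^(1/3)*5^(2/3)*c/5) + (C1*sin(3^(5/6)*5^(2/3)*c/10) + C2*cos(3^(5/6)*5^(2/3)*c/10))*exp(3^(1/3)*5^(2/3)*c/10)


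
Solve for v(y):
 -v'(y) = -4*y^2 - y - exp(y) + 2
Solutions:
 v(y) = C1 + 4*y^3/3 + y^2/2 - 2*y + exp(y)


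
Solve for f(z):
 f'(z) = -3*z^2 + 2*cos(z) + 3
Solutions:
 f(z) = C1 - z^3 + 3*z + 2*sin(z)


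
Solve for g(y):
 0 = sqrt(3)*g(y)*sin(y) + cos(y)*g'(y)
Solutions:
 g(y) = C1*cos(y)^(sqrt(3))


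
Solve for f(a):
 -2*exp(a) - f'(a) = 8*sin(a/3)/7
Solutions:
 f(a) = C1 - 2*exp(a) + 24*cos(a/3)/7


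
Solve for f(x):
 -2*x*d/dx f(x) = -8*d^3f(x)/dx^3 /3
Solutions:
 f(x) = C1 + Integral(C2*airyai(6^(1/3)*x/2) + C3*airybi(6^(1/3)*x/2), x)


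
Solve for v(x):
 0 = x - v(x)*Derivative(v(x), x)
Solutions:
 v(x) = -sqrt(C1 + x^2)
 v(x) = sqrt(C1 + x^2)


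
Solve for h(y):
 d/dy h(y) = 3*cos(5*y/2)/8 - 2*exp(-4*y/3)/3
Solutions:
 h(y) = C1 + 3*sin(5*y/2)/20 + exp(-4*y/3)/2


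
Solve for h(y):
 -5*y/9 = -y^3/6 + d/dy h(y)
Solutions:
 h(y) = C1 + y^4/24 - 5*y^2/18


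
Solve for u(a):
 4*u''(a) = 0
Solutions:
 u(a) = C1 + C2*a


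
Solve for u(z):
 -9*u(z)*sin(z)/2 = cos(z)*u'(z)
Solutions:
 u(z) = C1*cos(z)^(9/2)


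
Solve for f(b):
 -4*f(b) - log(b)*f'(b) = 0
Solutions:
 f(b) = C1*exp(-4*li(b))


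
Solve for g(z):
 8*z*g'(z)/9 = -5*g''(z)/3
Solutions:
 g(z) = C1 + C2*erf(2*sqrt(15)*z/15)


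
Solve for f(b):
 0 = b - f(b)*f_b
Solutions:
 f(b) = -sqrt(C1 + b^2)
 f(b) = sqrt(C1 + b^2)


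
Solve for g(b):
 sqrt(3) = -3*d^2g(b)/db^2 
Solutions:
 g(b) = C1 + C2*b - sqrt(3)*b^2/6


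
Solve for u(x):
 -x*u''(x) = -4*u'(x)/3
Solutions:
 u(x) = C1 + C2*x^(7/3)


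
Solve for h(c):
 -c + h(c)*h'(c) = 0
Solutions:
 h(c) = -sqrt(C1 + c^2)
 h(c) = sqrt(C1 + c^2)


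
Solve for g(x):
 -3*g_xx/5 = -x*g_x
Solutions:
 g(x) = C1 + C2*erfi(sqrt(30)*x/6)


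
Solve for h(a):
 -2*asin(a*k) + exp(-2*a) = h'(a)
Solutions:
 h(a) = C1 - Piecewise((2*a*asin(a*k) + exp(-2*a)/2 + 2*sqrt(-a^2*k^2 + 1)/k, Ne(k, 0)), (exp(-2*a)/2, True))


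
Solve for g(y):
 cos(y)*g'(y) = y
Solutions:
 g(y) = C1 + Integral(y/cos(y), y)


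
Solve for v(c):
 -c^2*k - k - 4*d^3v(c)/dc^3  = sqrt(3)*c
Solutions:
 v(c) = C1 + C2*c + C3*c^2 - c^5*k/240 - sqrt(3)*c^4/96 - c^3*k/24


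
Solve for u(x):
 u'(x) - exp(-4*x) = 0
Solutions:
 u(x) = C1 - exp(-4*x)/4


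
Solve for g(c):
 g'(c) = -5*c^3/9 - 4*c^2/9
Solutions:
 g(c) = C1 - 5*c^4/36 - 4*c^3/27


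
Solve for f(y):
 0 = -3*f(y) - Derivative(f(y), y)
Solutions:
 f(y) = C1*exp(-3*y)


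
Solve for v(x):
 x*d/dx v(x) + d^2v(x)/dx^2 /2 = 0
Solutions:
 v(x) = C1 + C2*erf(x)


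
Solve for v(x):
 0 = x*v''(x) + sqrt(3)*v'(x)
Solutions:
 v(x) = C1 + C2*x^(1 - sqrt(3))


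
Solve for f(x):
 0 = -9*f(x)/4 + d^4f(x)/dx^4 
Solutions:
 f(x) = C1*exp(-sqrt(6)*x/2) + C2*exp(sqrt(6)*x/2) + C3*sin(sqrt(6)*x/2) + C4*cos(sqrt(6)*x/2)


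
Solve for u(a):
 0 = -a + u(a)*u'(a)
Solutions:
 u(a) = -sqrt(C1 + a^2)
 u(a) = sqrt(C1 + a^2)


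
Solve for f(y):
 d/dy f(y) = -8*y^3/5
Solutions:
 f(y) = C1 - 2*y^4/5


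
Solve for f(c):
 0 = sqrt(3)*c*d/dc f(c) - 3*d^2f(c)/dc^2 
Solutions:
 f(c) = C1 + C2*erfi(sqrt(2)*3^(3/4)*c/6)


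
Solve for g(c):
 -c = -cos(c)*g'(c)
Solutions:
 g(c) = C1 + Integral(c/cos(c), c)


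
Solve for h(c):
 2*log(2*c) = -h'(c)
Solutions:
 h(c) = C1 - 2*c*log(c) - c*log(4) + 2*c


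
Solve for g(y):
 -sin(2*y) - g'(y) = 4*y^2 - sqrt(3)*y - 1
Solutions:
 g(y) = C1 - 4*y^3/3 + sqrt(3)*y^2/2 + y + cos(2*y)/2


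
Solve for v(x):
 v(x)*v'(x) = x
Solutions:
 v(x) = -sqrt(C1 + x^2)
 v(x) = sqrt(C1 + x^2)


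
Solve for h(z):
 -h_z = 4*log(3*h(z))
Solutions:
 Integral(1/(log(_y) + log(3)), (_y, h(z)))/4 = C1 - z


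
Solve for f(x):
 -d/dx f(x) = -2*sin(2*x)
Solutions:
 f(x) = C1 - cos(2*x)


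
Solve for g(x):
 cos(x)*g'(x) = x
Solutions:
 g(x) = C1 + Integral(x/cos(x), x)


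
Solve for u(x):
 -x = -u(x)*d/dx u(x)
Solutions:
 u(x) = -sqrt(C1 + x^2)
 u(x) = sqrt(C1 + x^2)


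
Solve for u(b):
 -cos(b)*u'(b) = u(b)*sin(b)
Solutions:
 u(b) = C1*cos(b)


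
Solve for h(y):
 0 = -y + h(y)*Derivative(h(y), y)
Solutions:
 h(y) = -sqrt(C1 + y^2)
 h(y) = sqrt(C1 + y^2)


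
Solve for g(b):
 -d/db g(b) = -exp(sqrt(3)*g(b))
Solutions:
 g(b) = sqrt(3)*(2*log(-1/(C1 + b)) - log(3))/6


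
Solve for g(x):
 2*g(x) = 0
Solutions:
 g(x) = 0


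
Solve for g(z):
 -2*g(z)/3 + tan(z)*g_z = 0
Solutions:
 g(z) = C1*sin(z)^(2/3)


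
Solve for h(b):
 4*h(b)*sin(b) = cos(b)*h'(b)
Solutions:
 h(b) = C1/cos(b)^4


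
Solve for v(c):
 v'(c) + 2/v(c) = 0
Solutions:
 v(c) = -sqrt(C1 - 4*c)
 v(c) = sqrt(C1 - 4*c)


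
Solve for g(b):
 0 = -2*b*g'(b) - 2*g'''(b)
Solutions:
 g(b) = C1 + Integral(C2*airyai(-b) + C3*airybi(-b), b)


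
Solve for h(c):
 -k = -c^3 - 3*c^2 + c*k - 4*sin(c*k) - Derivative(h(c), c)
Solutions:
 h(c) = C1 - c^4/4 - c^3 + c^2*k/2 + c*k + 4*cos(c*k)/k


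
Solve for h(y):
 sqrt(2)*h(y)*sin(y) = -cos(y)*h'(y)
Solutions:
 h(y) = C1*cos(y)^(sqrt(2))


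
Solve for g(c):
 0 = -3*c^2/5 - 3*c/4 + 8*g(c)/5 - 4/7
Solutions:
 g(c) = 3*c^2/8 + 15*c/32 + 5/14


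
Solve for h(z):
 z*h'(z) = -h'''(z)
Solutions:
 h(z) = C1 + Integral(C2*airyai(-z) + C3*airybi(-z), z)


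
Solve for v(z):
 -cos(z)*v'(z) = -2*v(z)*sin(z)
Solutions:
 v(z) = C1/cos(z)^2


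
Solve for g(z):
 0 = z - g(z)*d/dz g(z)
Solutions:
 g(z) = -sqrt(C1 + z^2)
 g(z) = sqrt(C1 + z^2)


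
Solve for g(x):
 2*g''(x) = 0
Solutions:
 g(x) = C1 + C2*x


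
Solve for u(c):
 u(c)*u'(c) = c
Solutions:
 u(c) = -sqrt(C1 + c^2)
 u(c) = sqrt(C1 + c^2)


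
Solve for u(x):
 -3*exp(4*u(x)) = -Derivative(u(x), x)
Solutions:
 u(x) = log(-(-1/(C1 + 12*x))^(1/4))
 u(x) = log(-1/(C1 + 12*x))/4
 u(x) = log(-I*(-1/(C1 + 12*x))^(1/4))
 u(x) = log(I*(-1/(C1 + 12*x))^(1/4))


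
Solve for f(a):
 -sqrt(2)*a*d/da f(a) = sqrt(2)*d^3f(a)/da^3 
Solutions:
 f(a) = C1 + Integral(C2*airyai(-a) + C3*airybi(-a), a)


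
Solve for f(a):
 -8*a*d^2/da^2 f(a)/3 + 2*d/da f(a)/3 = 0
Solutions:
 f(a) = C1 + C2*a^(5/4)


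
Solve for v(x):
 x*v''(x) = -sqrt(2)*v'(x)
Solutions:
 v(x) = C1 + C2*x^(1 - sqrt(2))


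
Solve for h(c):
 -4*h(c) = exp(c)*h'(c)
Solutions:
 h(c) = C1*exp(4*exp(-c))


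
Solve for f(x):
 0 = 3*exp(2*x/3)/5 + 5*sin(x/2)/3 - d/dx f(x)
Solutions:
 f(x) = C1 + 9*exp(2*x/3)/10 - 10*cos(x/2)/3


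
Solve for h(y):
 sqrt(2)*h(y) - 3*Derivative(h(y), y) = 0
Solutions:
 h(y) = C1*exp(sqrt(2)*y/3)


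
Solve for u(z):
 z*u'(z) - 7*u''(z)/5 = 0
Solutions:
 u(z) = C1 + C2*erfi(sqrt(70)*z/14)


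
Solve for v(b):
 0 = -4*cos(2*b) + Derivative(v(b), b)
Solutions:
 v(b) = C1 + 2*sin(2*b)


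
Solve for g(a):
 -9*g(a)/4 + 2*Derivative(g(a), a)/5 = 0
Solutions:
 g(a) = C1*exp(45*a/8)


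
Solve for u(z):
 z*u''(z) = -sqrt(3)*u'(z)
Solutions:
 u(z) = C1 + C2*z^(1 - sqrt(3))


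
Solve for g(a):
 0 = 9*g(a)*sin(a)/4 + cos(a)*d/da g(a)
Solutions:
 g(a) = C1*cos(a)^(9/4)


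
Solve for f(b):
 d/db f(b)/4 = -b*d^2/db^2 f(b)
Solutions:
 f(b) = C1 + C2*b^(3/4)


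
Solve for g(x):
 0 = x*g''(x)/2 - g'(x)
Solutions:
 g(x) = C1 + C2*x^3


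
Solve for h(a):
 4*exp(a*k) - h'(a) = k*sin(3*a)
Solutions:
 h(a) = C1 + k*cos(3*a)/3 + 4*exp(a*k)/k


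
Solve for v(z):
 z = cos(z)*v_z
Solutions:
 v(z) = C1 + Integral(z/cos(z), z)


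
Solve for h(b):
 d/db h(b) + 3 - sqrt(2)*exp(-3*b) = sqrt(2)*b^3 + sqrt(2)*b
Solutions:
 h(b) = C1 + sqrt(2)*b^4/4 + sqrt(2)*b^2/2 - 3*b - sqrt(2)*exp(-3*b)/3


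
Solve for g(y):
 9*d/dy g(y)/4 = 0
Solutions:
 g(y) = C1


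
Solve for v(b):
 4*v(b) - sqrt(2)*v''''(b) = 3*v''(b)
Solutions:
 v(b) = C1*exp(-2^(1/4)*b*sqrt(-3 + sqrt(9 + 16*sqrt(2)))/2) + C2*exp(2^(1/4)*b*sqrt(-3 + sqrt(9 + 16*sqrt(2)))/2) + C3*sin(2^(1/4)*b*sqrt(3 + sqrt(9 + 16*sqrt(2)))/2) + C4*cosh(2^(1/4)*b*sqrt(-sqrt(9 + 16*sqrt(2)) - 3)/2)


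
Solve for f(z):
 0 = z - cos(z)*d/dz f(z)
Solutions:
 f(z) = C1 + Integral(z/cos(z), z)


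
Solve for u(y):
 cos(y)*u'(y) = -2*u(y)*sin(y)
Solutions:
 u(y) = C1*cos(y)^2


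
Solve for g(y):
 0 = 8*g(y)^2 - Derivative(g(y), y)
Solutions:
 g(y) = -1/(C1 + 8*y)


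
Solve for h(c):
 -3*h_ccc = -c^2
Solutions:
 h(c) = C1 + C2*c + C3*c^2 + c^5/180


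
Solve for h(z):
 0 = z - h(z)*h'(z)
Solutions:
 h(z) = -sqrt(C1 + z^2)
 h(z) = sqrt(C1 + z^2)


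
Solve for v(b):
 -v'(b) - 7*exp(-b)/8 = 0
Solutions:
 v(b) = C1 + 7*exp(-b)/8


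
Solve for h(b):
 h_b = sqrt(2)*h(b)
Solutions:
 h(b) = C1*exp(sqrt(2)*b)


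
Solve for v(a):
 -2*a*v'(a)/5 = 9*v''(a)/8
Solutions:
 v(a) = C1 + C2*erf(2*sqrt(10)*a/15)


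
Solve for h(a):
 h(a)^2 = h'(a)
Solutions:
 h(a) = -1/(C1 + a)


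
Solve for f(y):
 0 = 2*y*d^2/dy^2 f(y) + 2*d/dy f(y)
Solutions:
 f(y) = C1 + C2*log(y)


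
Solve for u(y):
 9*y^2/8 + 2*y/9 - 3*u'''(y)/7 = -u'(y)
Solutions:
 u(y) = C1 + C2*exp(-sqrt(21)*y/3) + C3*exp(sqrt(21)*y/3) - 3*y^3/8 - y^2/9 - 27*y/28


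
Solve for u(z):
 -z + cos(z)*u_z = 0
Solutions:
 u(z) = C1 + Integral(z/cos(z), z)


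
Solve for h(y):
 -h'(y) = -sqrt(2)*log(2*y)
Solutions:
 h(y) = C1 + sqrt(2)*y*log(y) - sqrt(2)*y + sqrt(2)*y*log(2)


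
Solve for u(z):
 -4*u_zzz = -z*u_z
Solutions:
 u(z) = C1 + Integral(C2*airyai(2^(1/3)*z/2) + C3*airybi(2^(1/3)*z/2), z)


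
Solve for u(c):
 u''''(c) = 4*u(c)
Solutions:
 u(c) = C1*exp(-sqrt(2)*c) + C2*exp(sqrt(2)*c) + C3*sin(sqrt(2)*c) + C4*cos(sqrt(2)*c)


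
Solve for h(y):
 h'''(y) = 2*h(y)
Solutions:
 h(y) = C3*exp(2^(1/3)*y) + (C1*sin(2^(1/3)*sqrt(3)*y/2) + C2*cos(2^(1/3)*sqrt(3)*y/2))*exp(-2^(1/3)*y/2)


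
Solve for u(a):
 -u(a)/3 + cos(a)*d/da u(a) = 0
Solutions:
 u(a) = C1*(sin(a) + 1)^(1/6)/(sin(a) - 1)^(1/6)


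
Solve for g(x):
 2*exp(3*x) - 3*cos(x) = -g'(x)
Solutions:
 g(x) = C1 - 2*exp(3*x)/3 + 3*sin(x)


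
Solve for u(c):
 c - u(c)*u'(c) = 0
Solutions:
 u(c) = -sqrt(C1 + c^2)
 u(c) = sqrt(C1 + c^2)


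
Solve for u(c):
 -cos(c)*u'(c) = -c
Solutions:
 u(c) = C1 + Integral(c/cos(c), c)


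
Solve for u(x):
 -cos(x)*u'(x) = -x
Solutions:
 u(x) = C1 + Integral(x/cos(x), x)


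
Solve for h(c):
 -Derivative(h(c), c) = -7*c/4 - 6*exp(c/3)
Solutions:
 h(c) = C1 + 7*c^2/8 + 18*exp(c/3)


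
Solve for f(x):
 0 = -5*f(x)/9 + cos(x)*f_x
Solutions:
 f(x) = C1*(sin(x) + 1)^(5/18)/(sin(x) - 1)^(5/18)


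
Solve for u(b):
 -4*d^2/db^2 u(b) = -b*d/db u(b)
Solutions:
 u(b) = C1 + C2*erfi(sqrt(2)*b/4)


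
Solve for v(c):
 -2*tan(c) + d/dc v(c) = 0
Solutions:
 v(c) = C1 - 2*log(cos(c))


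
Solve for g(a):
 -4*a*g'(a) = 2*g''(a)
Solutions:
 g(a) = C1 + C2*erf(a)


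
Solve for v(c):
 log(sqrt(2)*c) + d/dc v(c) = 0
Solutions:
 v(c) = C1 - c*log(c) - c*log(2)/2 + c


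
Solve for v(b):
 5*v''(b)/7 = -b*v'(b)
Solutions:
 v(b) = C1 + C2*erf(sqrt(70)*b/10)


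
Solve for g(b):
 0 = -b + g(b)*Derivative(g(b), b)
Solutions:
 g(b) = -sqrt(C1 + b^2)
 g(b) = sqrt(C1 + b^2)


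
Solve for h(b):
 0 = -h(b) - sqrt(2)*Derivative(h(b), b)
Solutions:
 h(b) = C1*exp(-sqrt(2)*b/2)


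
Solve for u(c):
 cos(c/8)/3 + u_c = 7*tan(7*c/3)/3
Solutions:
 u(c) = C1 - log(cos(7*c/3)) - 8*sin(c/8)/3


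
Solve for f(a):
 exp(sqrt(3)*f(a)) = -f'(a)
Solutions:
 f(a) = sqrt(3)*(2*log(1/(C1 + a)) - log(3))/6


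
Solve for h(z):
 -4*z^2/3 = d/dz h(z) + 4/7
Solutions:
 h(z) = C1 - 4*z^3/9 - 4*z/7


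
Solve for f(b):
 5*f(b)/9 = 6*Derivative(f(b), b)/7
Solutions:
 f(b) = C1*exp(35*b/54)


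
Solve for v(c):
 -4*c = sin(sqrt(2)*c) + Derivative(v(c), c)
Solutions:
 v(c) = C1 - 2*c^2 + sqrt(2)*cos(sqrt(2)*c)/2


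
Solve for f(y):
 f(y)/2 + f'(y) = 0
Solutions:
 f(y) = C1*exp(-y/2)


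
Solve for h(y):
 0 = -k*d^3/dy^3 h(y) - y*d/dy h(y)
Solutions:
 h(y) = C1 + Integral(C2*airyai(y*(-1/k)^(1/3)) + C3*airybi(y*(-1/k)^(1/3)), y)


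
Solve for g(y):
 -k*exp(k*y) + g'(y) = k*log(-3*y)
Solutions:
 g(y) = C1 + k*y*log(-y) + k*y*(-1 + log(3)) + exp(k*y)


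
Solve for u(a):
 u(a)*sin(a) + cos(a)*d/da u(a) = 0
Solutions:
 u(a) = C1*cos(a)


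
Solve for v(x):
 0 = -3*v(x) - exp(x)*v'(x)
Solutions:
 v(x) = C1*exp(3*exp(-x))


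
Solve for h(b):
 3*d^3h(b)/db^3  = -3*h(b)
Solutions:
 h(b) = C3*exp(-b) + (C1*sin(sqrt(3)*b/2) + C2*cos(sqrt(3)*b/2))*exp(b/2)


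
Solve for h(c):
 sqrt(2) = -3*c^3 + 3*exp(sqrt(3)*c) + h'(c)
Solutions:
 h(c) = C1 + 3*c^4/4 + sqrt(2)*c - sqrt(3)*exp(sqrt(3)*c)


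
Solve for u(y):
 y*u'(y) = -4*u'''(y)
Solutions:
 u(y) = C1 + Integral(C2*airyai(-2^(1/3)*y/2) + C3*airybi(-2^(1/3)*y/2), y)


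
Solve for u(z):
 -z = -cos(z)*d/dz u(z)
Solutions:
 u(z) = C1 + Integral(z/cos(z), z)


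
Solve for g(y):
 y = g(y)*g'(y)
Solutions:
 g(y) = -sqrt(C1 + y^2)
 g(y) = sqrt(C1 + y^2)


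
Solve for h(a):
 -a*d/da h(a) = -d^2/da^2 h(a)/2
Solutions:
 h(a) = C1 + C2*erfi(a)


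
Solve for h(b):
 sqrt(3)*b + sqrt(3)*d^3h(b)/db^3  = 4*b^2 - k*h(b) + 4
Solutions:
 h(b) = C1*exp(3^(5/6)*b*(-k)^(1/3)/3) + C2*exp(b*(-k)^(1/3)*(-3^(5/6) + 3*3^(1/3)*I)/6) + C3*exp(-b*(-k)^(1/3)*(3^(5/6) + 3*3^(1/3)*I)/6) + 4*b^2/k - sqrt(3)*b/k + 4/k


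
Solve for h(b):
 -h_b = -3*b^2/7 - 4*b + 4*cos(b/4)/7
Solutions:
 h(b) = C1 + b^3/7 + 2*b^2 - 16*sin(b/4)/7


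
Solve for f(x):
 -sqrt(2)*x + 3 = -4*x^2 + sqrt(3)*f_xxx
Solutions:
 f(x) = C1 + C2*x + C3*x^2 + sqrt(3)*x^5/45 - sqrt(6)*x^4/72 + sqrt(3)*x^3/6


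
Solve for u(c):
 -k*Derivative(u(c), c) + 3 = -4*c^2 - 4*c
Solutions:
 u(c) = C1 + 4*c^3/(3*k) + 2*c^2/k + 3*c/k


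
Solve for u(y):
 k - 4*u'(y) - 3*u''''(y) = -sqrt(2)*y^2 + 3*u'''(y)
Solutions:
 u(y) = C1 + C2*exp(y*(-2 + (6*sqrt(10) + 19)^(-1/3) + (6*sqrt(10) + 19)^(1/3))/6)*sin(sqrt(3)*y*(-(6*sqrt(10) + 19)^(1/3) + (6*sqrt(10) + 19)^(-1/3))/6) + C3*exp(y*(-2 + (6*sqrt(10) + 19)^(-1/3) + (6*sqrt(10) + 19)^(1/3))/6)*cos(sqrt(3)*y*(-(6*sqrt(10) + 19)^(1/3) + (6*sqrt(10) + 19)^(-1/3))/6) + C4*exp(-y*((6*sqrt(10) + 19)^(-1/3) + 1 + (6*sqrt(10) + 19)^(1/3))/3) + k*y/4 + sqrt(2)*y^3/12 - 3*sqrt(2)*y/8


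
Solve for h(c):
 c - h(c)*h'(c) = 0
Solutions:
 h(c) = -sqrt(C1 + c^2)
 h(c) = sqrt(C1 + c^2)


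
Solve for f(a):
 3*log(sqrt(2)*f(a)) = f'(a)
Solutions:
 -2*Integral(1/(2*log(_y) + log(2)), (_y, f(a)))/3 = C1 - a


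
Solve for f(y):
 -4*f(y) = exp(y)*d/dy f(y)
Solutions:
 f(y) = C1*exp(4*exp(-y))


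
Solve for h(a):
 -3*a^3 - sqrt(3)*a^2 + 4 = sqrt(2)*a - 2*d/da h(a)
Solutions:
 h(a) = C1 + 3*a^4/8 + sqrt(3)*a^3/6 + sqrt(2)*a^2/4 - 2*a


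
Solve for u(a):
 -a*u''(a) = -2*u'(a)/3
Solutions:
 u(a) = C1 + C2*a^(5/3)


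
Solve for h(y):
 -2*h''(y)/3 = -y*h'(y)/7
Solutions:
 h(y) = C1 + C2*erfi(sqrt(21)*y/14)


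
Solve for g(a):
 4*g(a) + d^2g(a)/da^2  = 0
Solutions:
 g(a) = C1*sin(2*a) + C2*cos(2*a)


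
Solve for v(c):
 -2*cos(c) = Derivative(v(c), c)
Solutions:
 v(c) = C1 - 2*sin(c)


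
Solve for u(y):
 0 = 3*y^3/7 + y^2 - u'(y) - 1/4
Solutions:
 u(y) = C1 + 3*y^4/28 + y^3/3 - y/4


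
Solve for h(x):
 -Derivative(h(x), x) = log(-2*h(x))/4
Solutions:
 4*Integral(1/(log(-_y) + log(2)), (_y, h(x))) = C1 - x


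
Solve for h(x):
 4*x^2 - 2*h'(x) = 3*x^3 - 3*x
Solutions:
 h(x) = C1 - 3*x^4/8 + 2*x^3/3 + 3*x^2/4


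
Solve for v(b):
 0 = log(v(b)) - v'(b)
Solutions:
 li(v(b)) = C1 + b


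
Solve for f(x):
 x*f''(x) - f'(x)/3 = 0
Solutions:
 f(x) = C1 + C2*x^(4/3)


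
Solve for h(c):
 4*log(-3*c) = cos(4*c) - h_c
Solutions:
 h(c) = C1 - 4*c*log(-c) - 4*c*log(3) + 4*c + sin(4*c)/4


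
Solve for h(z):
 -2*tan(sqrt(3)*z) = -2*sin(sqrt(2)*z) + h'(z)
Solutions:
 h(z) = C1 + 2*sqrt(3)*log(cos(sqrt(3)*z))/3 - sqrt(2)*cos(sqrt(2)*z)


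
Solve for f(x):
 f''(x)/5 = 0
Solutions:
 f(x) = C1 + C2*x


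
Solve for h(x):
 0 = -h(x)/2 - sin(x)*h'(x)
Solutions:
 h(x) = C1*(cos(x) + 1)^(1/4)/(cos(x) - 1)^(1/4)


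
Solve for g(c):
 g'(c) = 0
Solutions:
 g(c) = C1


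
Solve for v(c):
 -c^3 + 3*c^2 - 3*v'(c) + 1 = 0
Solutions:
 v(c) = C1 - c^4/12 + c^3/3 + c/3


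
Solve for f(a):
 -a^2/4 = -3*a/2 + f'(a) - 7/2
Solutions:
 f(a) = C1 - a^3/12 + 3*a^2/4 + 7*a/2


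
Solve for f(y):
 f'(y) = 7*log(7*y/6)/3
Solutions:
 f(y) = C1 + 7*y*log(y)/3 - 7*y*log(6)/3 - 7*y/3 + 7*y*log(7)/3


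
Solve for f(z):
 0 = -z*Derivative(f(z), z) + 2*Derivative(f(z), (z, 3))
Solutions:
 f(z) = C1 + Integral(C2*airyai(2^(2/3)*z/2) + C3*airybi(2^(2/3)*z/2), z)


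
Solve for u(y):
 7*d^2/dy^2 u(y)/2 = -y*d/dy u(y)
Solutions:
 u(y) = C1 + C2*erf(sqrt(7)*y/7)


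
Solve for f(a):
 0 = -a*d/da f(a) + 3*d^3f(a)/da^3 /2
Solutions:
 f(a) = C1 + Integral(C2*airyai(2^(1/3)*3^(2/3)*a/3) + C3*airybi(2^(1/3)*3^(2/3)*a/3), a)


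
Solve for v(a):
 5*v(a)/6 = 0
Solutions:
 v(a) = 0


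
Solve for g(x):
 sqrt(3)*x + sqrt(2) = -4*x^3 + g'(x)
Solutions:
 g(x) = C1 + x^4 + sqrt(3)*x^2/2 + sqrt(2)*x


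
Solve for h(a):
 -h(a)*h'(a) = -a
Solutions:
 h(a) = -sqrt(C1 + a^2)
 h(a) = sqrt(C1 + a^2)


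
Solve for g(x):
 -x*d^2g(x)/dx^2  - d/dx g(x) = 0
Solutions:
 g(x) = C1 + C2*log(x)


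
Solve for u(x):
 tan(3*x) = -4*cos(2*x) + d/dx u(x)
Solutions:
 u(x) = C1 - log(cos(3*x))/3 + 2*sin(2*x)


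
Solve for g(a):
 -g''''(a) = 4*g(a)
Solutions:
 g(a) = (C1*sin(a) + C2*cos(a))*exp(-a) + (C3*sin(a) + C4*cos(a))*exp(a)


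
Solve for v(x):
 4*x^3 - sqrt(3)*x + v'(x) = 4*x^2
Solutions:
 v(x) = C1 - x^4 + 4*x^3/3 + sqrt(3)*x^2/2


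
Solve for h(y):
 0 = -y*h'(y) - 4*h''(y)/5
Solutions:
 h(y) = C1 + C2*erf(sqrt(10)*y/4)


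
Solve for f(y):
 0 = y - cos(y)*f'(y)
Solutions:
 f(y) = C1 + Integral(y/cos(y), y)


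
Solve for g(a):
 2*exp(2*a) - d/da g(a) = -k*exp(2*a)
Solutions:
 g(a) = C1 + k*exp(2*a)/2 + exp(2*a)


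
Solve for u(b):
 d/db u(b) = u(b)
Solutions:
 u(b) = C1*exp(b)


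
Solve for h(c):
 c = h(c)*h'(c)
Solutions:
 h(c) = -sqrt(C1 + c^2)
 h(c) = sqrt(C1 + c^2)


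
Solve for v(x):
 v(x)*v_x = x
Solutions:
 v(x) = -sqrt(C1 + x^2)
 v(x) = sqrt(C1 + x^2)


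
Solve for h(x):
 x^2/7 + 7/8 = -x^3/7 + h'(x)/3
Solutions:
 h(x) = C1 + 3*x^4/28 + x^3/7 + 21*x/8


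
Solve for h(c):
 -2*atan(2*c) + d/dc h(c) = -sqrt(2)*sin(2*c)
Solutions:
 h(c) = C1 + 2*c*atan(2*c) - log(4*c^2 + 1)/2 + sqrt(2)*cos(2*c)/2


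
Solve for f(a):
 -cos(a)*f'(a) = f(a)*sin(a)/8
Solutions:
 f(a) = C1*cos(a)^(1/8)


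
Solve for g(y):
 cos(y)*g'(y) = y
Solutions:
 g(y) = C1 + Integral(y/cos(y), y)


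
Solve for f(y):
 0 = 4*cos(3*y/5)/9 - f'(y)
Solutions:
 f(y) = C1 + 20*sin(3*y/5)/27
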